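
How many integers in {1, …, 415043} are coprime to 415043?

Factor: 415043 = 41 · 53 · 191.
φ(415043) = (41−1) · (53−1) · (191−1) = 40 · 52 · 190 = 395200.

395200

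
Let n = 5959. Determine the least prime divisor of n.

59

5959 is odd.
Digit sum 28, not divisible by 3.
Ends in 9: not divisible by 5.
7: 5959 = 7·851 + 2
11: 5959 = 11·541 + 8
13: 5959 = 13·458 + 5
17: 5959 = 17·350 + 9
19: 5959 = 19·313 + 12
23: 5959 = 23·259 + 2
29: 5959 = 29·205 + 14
31: 5959 = 31·192 + 7
37: 5959 = 37·161 + 2
41: 5959 = 41·145 + 14
43: 5959 = 43·138 + 25
47: 5959 = 47·126 + 37
53: 5959 = 53·112 + 23
59: 5959 = 59·101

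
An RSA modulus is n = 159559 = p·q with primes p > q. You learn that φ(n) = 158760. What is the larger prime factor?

φ(n) = (p−1)(q−1) = n − (p+q) + 1, so p + q = 159559 − 158760 + 1 = 800.
p and q are the roots of t² − 800t + 159559 = 0.
Discriminant: 800² − 4·159559 = 640000 − 638236 = 1764; √1764 = 42.
q = (800 − 42)/2 = 379, p = (800 + 42)/2 = 421.
Check: 379 · 421 = 159559.

421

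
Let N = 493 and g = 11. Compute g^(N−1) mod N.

285

11^1 ≡ 11 (mod 493)
11^2 ≡ 11^2 = 121 ≡ 121 (mod 493)
11^4 ≡ 121^2 = 14641 ≡ 344 (mod 493)
11^8 ≡ 344^2 = 118336 ≡ 16 (mod 493)
11^16 ≡ 16^2 = 256 ≡ 256 (mod 493)
11^32 ≡ 256^2 = 65536 ≡ 460 (mod 493)
11^64 ≡ 460^2 = 211600 ≡ 103 (mod 493)
11^128 ≡ 103^2 = 10609 ≡ 256 (mod 493)
11^256 ≡ 256^2 = 65536 ≡ 460 (mod 493)
492 = 256 + 128 + 64 + 32 + 8 + 4 in binary powers of 2.
So 11^492 ≡ 460 · 256 · 103 · 460 · 16 · 344 ≡ 285 (mod 493).
Since 285 ≠ 1, base 11 is a Fermat witness: 493 is composite.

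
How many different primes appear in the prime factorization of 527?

527 = 17 · 31
527 = 17 · 31, which has 2 distinct prime factors.

2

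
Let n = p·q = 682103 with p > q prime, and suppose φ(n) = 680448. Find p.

887

φ(n) = (p−1)(q−1) = n − (p+q) + 1, so p + q = 682103 − 680448 + 1 = 1656.
p and q are the roots of t² − 1656t + 682103 = 0.
Discriminant: 1656² − 4·682103 = 2742336 − 2728412 = 13924; √13924 = 118.
q = (1656 − 118)/2 = 769, p = (1656 + 118)/2 = 887.
Check: 769 · 887 = 682103.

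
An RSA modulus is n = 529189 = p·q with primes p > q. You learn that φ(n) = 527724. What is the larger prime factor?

823

φ(n) = (p−1)(q−1) = n − (p+q) + 1, so p + q = 529189 − 527724 + 1 = 1466.
p and q are the roots of t² − 1466t + 529189 = 0.
Discriminant: 1466² − 4·529189 = 2149156 − 2116756 = 32400; √32400 = 180.
q = (1466 − 180)/2 = 643, p = (1466 + 180)/2 = 823.
Check: 643 · 823 = 529189.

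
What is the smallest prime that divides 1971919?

79

1971919 is odd.
Digit sum 37, not divisible by 3.
Ends in 9: not divisible by 5.
7: 1971919 = 7·281702 + 5
11: 1971919 = 11·179265 + 4
13: 1971919 = 13·151686 + 1
17: 1971919 = 17·115995 + 4
19: 1971919 = 19·103785 + 4
23: 1971919 = 23·85735 + 14
29: 1971919 = 29·67997 + 6
31: 1971919 = 31·63610 + 9
37: 1971919 = 37·53295 + 4
41: 1971919 = 41·48095 + 24
43: 1971919 = 43·45858 + 25
47: 1971919 = 47·41955 + 34
53: 1971919 = 53·37206 + 1
59: 1971919 = 59·33422 + 21
61: 1971919 = 61·32326 + 33
67: 1971919 = 67·29431 + 42
71: 1971919 = 71·27773 + 36
73: 1971919 = 73·27012 + 43
79: 1971919 = 79·24961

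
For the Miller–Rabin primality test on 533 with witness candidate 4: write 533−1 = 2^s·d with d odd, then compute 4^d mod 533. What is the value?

433

533 − 1 = 532 = 2^2 · 133, so d = 133.
4^1 ≡ 4 (mod 533)
4^2 ≡ 4^2 = 16 ≡ 16 (mod 533)
4^4 ≡ 16^2 = 256 ≡ 256 (mod 533)
4^8 ≡ 256^2 = 65536 ≡ 510 (mod 533)
4^16 ≡ 510^2 = 260100 ≡ 529 (mod 533)
4^32 ≡ 529^2 = 279841 ≡ 16 (mod 533)
4^64 ≡ 16^2 = 256 ≡ 256 (mod 533)
4^128 ≡ 256^2 = 65536 ≡ 510 (mod 533)
133 = 128 + 4 + 1 in binary powers of 2.
So 4^133 ≡ 510 · 256 · 4 ≡ 433 (mod 533).
Squaring chain: 433 → 406; never reaches −1, so base 4 is a Miller–Rabin witness that 533 is composite.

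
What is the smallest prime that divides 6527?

6527 is odd.
Digit sum 20, not divisible by 3.
Ends in 7: not divisible by 5.
7: 6527 = 7·932 + 3
11: 6527 = 11·593 + 4
13: 6527 = 13·502 + 1
17: 6527 = 17·383 + 16
19: 6527 = 19·343 + 10
23: 6527 = 23·283 + 18
29: 6527 = 29·225 + 2
31: 6527 = 31·210 + 17
37: 6527 = 37·176 + 15
41: 6527 = 41·159 + 8
43: 6527 = 43·151 + 34
47: 6527 = 47·138 + 41
53: 6527 = 53·123 + 8
59: 6527 = 59·110 + 37
61: 6527 = 61·107

61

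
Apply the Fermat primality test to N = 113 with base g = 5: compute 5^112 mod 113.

5^1 ≡ 5 (mod 113)
5^2 ≡ 5^2 = 25 ≡ 25 (mod 113)
5^4 ≡ 25^2 = 625 ≡ 60 (mod 113)
5^8 ≡ 60^2 = 3600 ≡ 97 (mod 113)
5^16 ≡ 97^2 = 9409 ≡ 30 (mod 113)
5^32 ≡ 30^2 = 900 ≡ 109 (mod 113)
5^64 ≡ 109^2 = 11881 ≡ 16 (mod 113)
112 = 64 + 32 + 16 in binary powers of 2.
So 5^112 ≡ 16 · 109 · 30 ≡ 1 (mod 113).
Since the result is 1, base 5 gives no evidence that 113 is composite.

1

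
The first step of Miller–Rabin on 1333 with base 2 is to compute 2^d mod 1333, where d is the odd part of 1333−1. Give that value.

1333 − 1 = 1332 = 2^2 · 333, so d = 333.
2^1 ≡ 2 (mod 1333)
2^2 ≡ 2^2 = 4 ≡ 4 (mod 1333)
2^4 ≡ 4^2 = 16 ≡ 16 (mod 1333)
2^8 ≡ 16^2 = 256 ≡ 256 (mod 1333)
2^16 ≡ 256^2 = 65536 ≡ 219 (mod 1333)
2^32 ≡ 219^2 = 47961 ≡ 1306 (mod 1333)
2^64 ≡ 1306^2 = 1705636 ≡ 729 (mod 1333)
2^128 ≡ 729^2 = 531441 ≡ 907 (mod 1333)
2^256 ≡ 907^2 = 822649 ≡ 188 (mod 1333)
333 = 256 + 64 + 8 + 4 + 1 in binary powers of 2.
So 2^333 ≡ 188 · 729 · 256 · 16 · 2 ≡ 70 (mod 1333).
Squaring chain: 70 → 901; never reaches −1, so base 2 is a Miller–Rabin witness that 1333 is composite.

70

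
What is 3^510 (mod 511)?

218

3^1 ≡ 3 (mod 511)
3^2 ≡ 3^2 = 9 ≡ 9 (mod 511)
3^4 ≡ 9^2 = 81 ≡ 81 (mod 511)
3^8 ≡ 81^2 = 6561 ≡ 429 (mod 511)
3^16 ≡ 429^2 = 184041 ≡ 81 (mod 511)
3^32 ≡ 81^2 = 6561 ≡ 429 (mod 511)
3^64 ≡ 429^2 = 184041 ≡ 81 (mod 511)
3^128 ≡ 81^2 = 6561 ≡ 429 (mod 511)
3^256 ≡ 429^2 = 184041 ≡ 81 (mod 511)
510 = 256 + 128 + 64 + 32 + 16 + 8 + 4 + 2 in binary powers of 2.
So 3^510 ≡ 81 · 429 · 81 · 429 · 81 · 429 · 81 · 9 ≡ 218 (mod 511).
Since 218 ≠ 1, base 3 is a Fermat witness: 511 is composite.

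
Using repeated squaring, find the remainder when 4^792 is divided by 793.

508

4^1 ≡ 4 (mod 793)
4^2 ≡ 4^2 = 16 ≡ 16 (mod 793)
4^4 ≡ 16^2 = 256 ≡ 256 (mod 793)
4^8 ≡ 256^2 = 65536 ≡ 510 (mod 793)
4^16 ≡ 510^2 = 260100 ≡ 789 (mod 793)
4^32 ≡ 789^2 = 622521 ≡ 16 (mod 793)
4^64 ≡ 16^2 = 256 ≡ 256 (mod 793)
4^128 ≡ 256^2 = 65536 ≡ 510 (mod 793)
4^256 ≡ 510^2 = 260100 ≡ 789 (mod 793)
4^512 ≡ 789^2 = 622521 ≡ 16 (mod 793)
792 = 512 + 256 + 16 + 8 in binary powers of 2.
So 4^792 ≡ 16 · 789 · 789 · 510 ≡ 508 (mod 793).
Since 508 ≠ 1, base 4 is a Fermat witness: 793 is composite.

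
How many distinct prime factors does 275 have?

275 = 5^2 · 11
275 = 5^2 · 11, which has 2 distinct prime factors.

2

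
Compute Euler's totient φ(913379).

Factor: 913379 = 59 · 113 · 137.
φ(913379) = (59−1) · (113−1) · (137−1) = 58 · 112 · 136 = 883456.

883456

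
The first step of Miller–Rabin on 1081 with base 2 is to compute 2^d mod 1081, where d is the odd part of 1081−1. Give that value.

1081 − 1 = 1080 = 2^3 · 135, so d = 135.
2^1 ≡ 2 (mod 1081)
2^2 ≡ 2^2 = 4 ≡ 4 (mod 1081)
2^4 ≡ 4^2 = 16 ≡ 16 (mod 1081)
2^8 ≡ 16^2 = 256 ≡ 256 (mod 1081)
2^16 ≡ 256^2 = 65536 ≡ 676 (mod 1081)
2^32 ≡ 676^2 = 456976 ≡ 794 (mod 1081)
2^64 ≡ 794^2 = 630436 ≡ 213 (mod 1081)
2^128 ≡ 213^2 = 45369 ≡ 1048 (mod 1081)
135 = 128 + 4 + 2 + 1 in binary powers of 2.
So 2^135 ≡ 1048 · 16 · 4 · 2 ≡ 100 (mod 1081).
Squaring chain: 100 → 271 → 1014; never reaches −1, so base 2 is a Miller–Rabin witness that 1081 is composite.

100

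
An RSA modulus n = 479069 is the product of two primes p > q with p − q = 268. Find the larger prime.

839

Since p = q + 268, we have 479069 = q(q + 268), so q² + 268q − 479069 = 0.
Discriminant: 268² + 4·479069 = 71824 + 1916276 = 1988100; √1988100 = 1410.
q = (−268 + 1410)/2 = 571, and p = q + 268 = 839.
Check: 571 · 839 = 479069.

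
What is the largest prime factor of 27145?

89

27145 = 5 · 5429
5429 = 61 · 89
89 is prime.
So 27145 = 5 · 61 · 89; the largest prime factor is 89.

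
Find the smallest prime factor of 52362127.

52362127 is odd.
Digit sum 28, not divisible by 3.
Ends in 7: not divisible by 5.
7: 52362127 = 7·7480303 + 6
11: 52362127 = 11·4760193 + 4
13: 52362127 = 13·4027855 + 12
17: 52362127 = 17·3080125 + 2
19: 52362127 = 19·2755901 + 8
23: 52362127 = 23·2276614 + 5
29: 52362127 = 29·1805590 + 17
31: 52362127 = 31·1689100 + 27
37: 52362127 = 37·1415192 + 23
41: 52362127 = 41·1277125 + 2
43: 52362127 = 43·1217723 + 38
47: 52362127 = 47·1114087 + 38
53: 52362127 = 53·987964 + 35
59: 52362127 = 59·887493 + 40
61: 52362127 = 61·858395 + 32
67: 52362127 = 67·781524 + 19
71: 52362127 = 71·737494 + 53
73: 52362127 = 73·717289 + 30
79: 52362127 = 79·662811 + 58
83: 52362127 = 83·630869

83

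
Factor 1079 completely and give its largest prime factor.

1079 = 13 · 83
83 is prime.
So 1079 = 13 · 83; the largest prime factor is 83.

83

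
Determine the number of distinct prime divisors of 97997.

97997 = 43^2 · 53
97997 = 43^2 · 53, which has 2 distinct prime factors.

2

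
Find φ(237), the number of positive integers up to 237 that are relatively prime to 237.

Factor: 237 = 3 · 79.
φ(237) = (3−1) · (79−1) = 2 · 78 = 156.

156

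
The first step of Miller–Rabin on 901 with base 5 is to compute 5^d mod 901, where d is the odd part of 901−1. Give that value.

901 − 1 = 900 = 2^2 · 225, so d = 225.
5^1 ≡ 5 (mod 901)
5^2 ≡ 5^2 = 25 ≡ 25 (mod 901)
5^4 ≡ 25^2 = 625 ≡ 625 (mod 901)
5^8 ≡ 625^2 = 390625 ≡ 492 (mod 901)
5^16 ≡ 492^2 = 242064 ≡ 596 (mod 901)
5^32 ≡ 596^2 = 355216 ≡ 222 (mod 901)
5^64 ≡ 222^2 = 49284 ≡ 630 (mod 901)
5^128 ≡ 630^2 = 396900 ≡ 460 (mod 901)
225 = 128 + 64 + 32 + 1 in binary powers of 2.
So 5^225 ≡ 460 · 630 · 222 · 5 ≡ 277 (mod 901).
Squaring chain: 277 → 144; never reaches −1, so base 5 is a Miller–Rabin witness that 901 is composite.

277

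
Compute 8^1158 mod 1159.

8^1 ≡ 8 (mod 1159)
8^2 ≡ 8^2 = 64 ≡ 64 (mod 1159)
8^4 ≡ 64^2 = 4096 ≡ 619 (mod 1159)
8^8 ≡ 619^2 = 383161 ≡ 691 (mod 1159)
8^16 ≡ 691^2 = 477481 ≡ 1132 (mod 1159)
8^32 ≡ 1132^2 = 1281424 ≡ 729 (mod 1159)
8^64 ≡ 729^2 = 531441 ≡ 619 (mod 1159)
8^128 ≡ 619^2 = 383161 ≡ 691 (mod 1159)
8^256 ≡ 691^2 = 477481 ≡ 1132 (mod 1159)
8^512 ≡ 1132^2 = 1281424 ≡ 729 (mod 1159)
8^1024 ≡ 729^2 = 531441 ≡ 619 (mod 1159)
1158 = 1024 + 128 + 4 + 2 in binary powers of 2.
So 8^1158 ≡ 619 · 691 · 619 · 64 ≡ 590 (mod 1159).
Since 590 ≠ 1, base 8 is a Fermat witness: 1159 is composite.

590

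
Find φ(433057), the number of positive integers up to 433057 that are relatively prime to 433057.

Factor: 433057 = 29 · 109 · 137.
φ(433057) = (29−1) · (109−1) · (137−1) = 28 · 108 · 136 = 411264.

411264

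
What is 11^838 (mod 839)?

11^1 ≡ 11 (mod 839)
11^2 ≡ 11^2 = 121 ≡ 121 (mod 839)
11^4 ≡ 121^2 = 14641 ≡ 378 (mod 839)
11^8 ≡ 378^2 = 142884 ≡ 254 (mod 839)
11^16 ≡ 254^2 = 64516 ≡ 752 (mod 839)
11^32 ≡ 752^2 = 565504 ≡ 18 (mod 839)
11^64 ≡ 18^2 = 324 ≡ 324 (mod 839)
11^128 ≡ 324^2 = 104976 ≡ 101 (mod 839)
11^256 ≡ 101^2 = 10201 ≡ 133 (mod 839)
11^512 ≡ 133^2 = 17689 ≡ 70 (mod 839)
838 = 512 + 256 + 64 + 4 + 2 in binary powers of 2.
So 11^838 ≡ 70 · 133 · 324 · 378 · 121 ≡ 1 (mod 839).
Since the result is 1, base 11 gives no evidence that 839 is composite.

1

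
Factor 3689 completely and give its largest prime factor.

3689 = 7 · 527
527 = 17 · 31
31 is prime.
So 3689 = 7 · 17 · 31; the largest prime factor is 31.

31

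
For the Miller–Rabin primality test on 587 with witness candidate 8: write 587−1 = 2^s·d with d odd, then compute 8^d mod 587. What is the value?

586

587 − 1 = 586 = 2^1 · 293, so d = 293.
8^1 ≡ 8 (mod 587)
8^2 ≡ 8^2 = 64 ≡ 64 (mod 587)
8^4 ≡ 64^2 = 4096 ≡ 574 (mod 587)
8^8 ≡ 574^2 = 329476 ≡ 169 (mod 587)
8^16 ≡ 169^2 = 28561 ≡ 385 (mod 587)
8^32 ≡ 385^2 = 148225 ≡ 301 (mod 587)
8^64 ≡ 301^2 = 90601 ≡ 203 (mod 587)
8^128 ≡ 203^2 = 41209 ≡ 119 (mod 587)
8^256 ≡ 119^2 = 14161 ≡ 73 (mod 587)
293 = 256 + 32 + 4 + 1 in binary powers of 2.
So 8^293 ≡ 73 · 301 · 574 · 8 ≡ 586 (mod 587).
Since 8^d ≡ 586 (mod 587), base 8 does not prove 587 composite.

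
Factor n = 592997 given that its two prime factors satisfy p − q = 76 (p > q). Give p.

Since p = q + 76, we have 592997 = q(q + 76), so q² + 76q − 592997 = 0.
Discriminant: 76² + 4·592997 = 5776 + 2371988 = 2377764; √2377764 = 1542.
q = (−76 + 1542)/2 = 733, and p = q + 76 = 809.
Check: 733 · 809 = 592997.

809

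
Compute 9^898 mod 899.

9^1 ≡ 9 (mod 899)
9^2 ≡ 9^2 = 81 ≡ 81 (mod 899)
9^4 ≡ 81^2 = 6561 ≡ 268 (mod 899)
9^8 ≡ 268^2 = 71824 ≡ 803 (mod 899)
9^16 ≡ 803^2 = 644809 ≡ 226 (mod 899)
9^32 ≡ 226^2 = 51076 ≡ 732 (mod 899)
9^64 ≡ 732^2 = 535824 ≡ 20 (mod 899)
9^128 ≡ 20^2 = 400 ≡ 400 (mod 899)
9^256 ≡ 400^2 = 160000 ≡ 877 (mod 899)
9^512 ≡ 877^2 = 769129 ≡ 484 (mod 899)
898 = 512 + 256 + 128 + 2 in binary powers of 2.
So 9^898 ≡ 484 · 877 · 400 · 81 ≡ 545 (mod 899).
Since 545 ≠ 1, base 9 is a Fermat witness: 899 is composite.

545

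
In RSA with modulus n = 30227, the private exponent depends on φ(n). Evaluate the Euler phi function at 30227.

Factor: 30227 = 167 · 181.
φ(30227) = (167−1) · (181−1) = 166 · 180 = 29880.

29880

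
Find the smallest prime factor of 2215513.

29

2215513 is odd.
Digit sum 19, not divisible by 3.
Ends in 3: not divisible by 5.
7: 2215513 = 7·316501 + 6
11: 2215513 = 11·201410 + 3
13: 2215513 = 13·170424 + 1
17: 2215513 = 17·130324 + 5
19: 2215513 = 19·116605 + 18
23: 2215513 = 23·96326 + 15
29: 2215513 = 29·76397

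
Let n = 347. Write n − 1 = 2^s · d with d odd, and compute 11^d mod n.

1

347 − 1 = 346 = 2^1 · 173, so d = 173.
11^1 ≡ 11 (mod 347)
11^2 ≡ 11^2 = 121 ≡ 121 (mod 347)
11^4 ≡ 121^2 = 14641 ≡ 67 (mod 347)
11^8 ≡ 67^2 = 4489 ≡ 325 (mod 347)
11^16 ≡ 325^2 = 105625 ≡ 137 (mod 347)
11^32 ≡ 137^2 = 18769 ≡ 31 (mod 347)
11^64 ≡ 31^2 = 961 ≡ 267 (mod 347)
11^128 ≡ 267^2 = 71289 ≡ 154 (mod 347)
173 = 128 + 32 + 8 + 4 + 1 in binary powers of 2.
So 11^173 ≡ 154 · 31 · 325 · 67 · 11 ≡ 1 (mod 347).
Since 11^d ≡ 1 (mod 347), base 11 does not prove 347 composite.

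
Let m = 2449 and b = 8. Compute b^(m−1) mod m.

8^1 ≡ 8 (mod 2449)
8^2 ≡ 8^2 = 64 ≡ 64 (mod 2449)
8^4 ≡ 64^2 = 4096 ≡ 1647 (mod 2449)
8^8 ≡ 1647^2 = 2712609 ≡ 1566 (mod 2449)
8^16 ≡ 1566^2 = 2452356 ≡ 907 (mod 2449)
8^32 ≡ 907^2 = 822649 ≡ 2234 (mod 2449)
8^64 ≡ 2234^2 = 4990756 ≡ 2143 (mod 2449)
8^128 ≡ 2143^2 = 4592449 ≡ 574 (mod 2449)
8^256 ≡ 574^2 = 329476 ≡ 1310 (mod 2449)
8^512 ≡ 1310^2 = 1716100 ≡ 1800 (mod 2449)
8^1024 ≡ 1800^2 = 3240000 ≡ 2422 (mod 2449)
8^2048 ≡ 2422^2 = 5866084 ≡ 729 (mod 2449)
2448 = 2048 + 256 + 128 + 16 in binary powers of 2.
So 8^2448 ≡ 729 · 1310 · 574 · 907 ≡ 2279 (mod 2449).
Since 2279 ≠ 1, base 8 is a Fermat witness: 2449 is composite.

2279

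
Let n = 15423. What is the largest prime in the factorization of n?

97

15423 = 3 · 5141
5141 = 53 · 97
97 is prime.
So 15423 = 3 · 53 · 97; the largest prime factor is 97.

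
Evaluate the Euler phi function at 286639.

Factor: 286639 = 37 · 61 · 127.
φ(286639) = (37−1) · (61−1) · (127−1) = 36 · 60 · 126 = 272160.

272160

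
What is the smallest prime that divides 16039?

16039 is odd.
Digit sum 19, not divisible by 3.
Ends in 9: not divisible by 5.
7: 16039 = 7·2291 + 2
11: 16039 = 11·1458 + 1
13: 16039 = 13·1233 + 10
17: 16039 = 17·943 + 8
19: 16039 = 19·844 + 3
23: 16039 = 23·697 + 8
29: 16039 = 29·553 + 2
31: 16039 = 31·517 + 12
37: 16039 = 37·433 + 18
41: 16039 = 41·391 + 8
43: 16039 = 43·373

43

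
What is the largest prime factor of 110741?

73

110741 = 37 · 2993
2993 = 41 · 73
73 is prime.
So 110741 = 37 · 41 · 73; the largest prime factor is 73.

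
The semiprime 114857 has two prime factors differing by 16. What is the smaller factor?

331

Since p = q + 16, we have 114857 = q(q + 16), so q² + 16q − 114857 = 0.
Discriminant: 16² + 4·114857 = 256 + 459428 = 459684; √459684 = 678.
q = (−16 + 678)/2 = 331, and p = q + 16 = 347.
Check: 331 · 347 = 114857.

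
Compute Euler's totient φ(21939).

Factor: 21939 = 3 · 71 · 103.
φ(21939) = (3−1) · (71−1) · (103−1) = 2 · 70 · 102 = 14280.

14280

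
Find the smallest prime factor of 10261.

31

10261 is odd.
Digit sum 10, not divisible by 3.
Ends in 1: not divisible by 5.
7: 10261 = 7·1465 + 6
11: 10261 = 11·932 + 9
13: 10261 = 13·789 + 4
17: 10261 = 17·603 + 10
19: 10261 = 19·540 + 1
23: 10261 = 23·446 + 3
29: 10261 = 29·353 + 24
31: 10261 = 31·331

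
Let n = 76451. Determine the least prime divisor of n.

89

76451 is odd.
Digit sum 23, not divisible by 3.
Ends in 1: not divisible by 5.
7: 76451 = 7·10921 + 4
11: 76451 = 11·6950 + 1
13: 76451 = 13·5880 + 11
17: 76451 = 17·4497 + 2
19: 76451 = 19·4023 + 14
23: 76451 = 23·3323 + 22
29: 76451 = 29·2636 + 7
31: 76451 = 31·2466 + 5
37: 76451 = 37·2066 + 9
41: 76451 = 41·1864 + 27
43: 76451 = 43·1777 + 40
47: 76451 = 47·1626 + 29
53: 76451 = 53·1442 + 25
59: 76451 = 59·1295 + 46
61: 76451 = 61·1253 + 18
67: 76451 = 67·1141 + 4
71: 76451 = 71·1076 + 55
73: 76451 = 73·1047 + 20
79: 76451 = 79·967 + 58
83: 76451 = 83·921 + 8
89: 76451 = 89·859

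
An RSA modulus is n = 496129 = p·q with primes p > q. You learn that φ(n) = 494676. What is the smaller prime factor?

547

φ(n) = (p−1)(q−1) = n − (p+q) + 1, so p + q = 496129 − 494676 + 1 = 1454.
p and q are the roots of t² − 1454t + 496129 = 0.
Discriminant: 1454² − 4·496129 = 2114116 − 1984516 = 129600; √129600 = 360.
q = (1454 − 360)/2 = 547, p = (1454 + 360)/2 = 907.
Check: 547 · 907 = 496129.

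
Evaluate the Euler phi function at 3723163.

Factor: 3723163 = 101 · 191 · 193.
φ(3723163) = (101−1) · (191−1) · (193−1) = 100 · 190 · 192 = 3648000.

3648000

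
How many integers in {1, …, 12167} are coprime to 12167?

11638

Factor: 12167 = 23^3.
φ(12167) = 23^2·(23−1) = 11638.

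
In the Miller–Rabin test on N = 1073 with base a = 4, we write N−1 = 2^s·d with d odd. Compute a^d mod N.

817

1073 − 1 = 1072 = 2^4 · 67, so d = 67.
4^1 ≡ 4 (mod 1073)
4^2 ≡ 4^2 = 16 ≡ 16 (mod 1073)
4^4 ≡ 16^2 = 256 ≡ 256 (mod 1073)
4^8 ≡ 256^2 = 65536 ≡ 83 (mod 1073)
4^16 ≡ 83^2 = 6889 ≡ 451 (mod 1073)
4^32 ≡ 451^2 = 203401 ≡ 604 (mod 1073)
4^64 ≡ 604^2 = 364816 ≡ 1069 (mod 1073)
67 = 64 + 2 + 1 in binary powers of 2.
So 4^67 ≡ 1069 · 16 · 4 ≡ 817 (mod 1073).
Squaring chain: 817 → 83 → 451 → 604; never reaches −1, so base 4 is a Miller–Rabin witness that 1073 is composite.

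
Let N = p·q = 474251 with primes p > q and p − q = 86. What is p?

733

Since p = q + 86, we have 474251 = q(q + 86), so q² + 86q − 474251 = 0.
Discriminant: 86² + 4·474251 = 7396 + 1897004 = 1904400; √1904400 = 1380.
q = (−86 + 1380)/2 = 647, and p = q + 86 = 733.
Check: 647 · 733 = 474251.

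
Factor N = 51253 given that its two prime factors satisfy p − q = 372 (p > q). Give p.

Since p = q + 372, we have 51253 = q(q + 372), so q² + 372q − 51253 = 0.
Discriminant: 372² + 4·51253 = 138384 + 205012 = 343396; √343396 = 586.
q = (−372 + 586)/2 = 107, and p = q + 372 = 479.
Check: 107 · 479 = 51253.

479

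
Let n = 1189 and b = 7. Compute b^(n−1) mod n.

45

7^1 ≡ 7 (mod 1189)
7^2 ≡ 7^2 = 49 ≡ 49 (mod 1189)
7^4 ≡ 49^2 = 2401 ≡ 23 (mod 1189)
7^8 ≡ 23^2 = 529 ≡ 529 (mod 1189)
7^16 ≡ 529^2 = 279841 ≡ 426 (mod 1189)
7^32 ≡ 426^2 = 181476 ≡ 748 (mod 1189)
7^64 ≡ 748^2 = 559504 ≡ 674 (mod 1189)
7^128 ≡ 674^2 = 454276 ≡ 78 (mod 1189)
7^256 ≡ 78^2 = 6084 ≡ 139 (mod 1189)
7^512 ≡ 139^2 = 19321 ≡ 297 (mod 1189)
7^1024 ≡ 297^2 = 88209 ≡ 223 (mod 1189)
1188 = 1024 + 128 + 32 + 4 in binary powers of 2.
So 7^1188 ≡ 223 · 78 · 748 · 23 ≡ 45 (mod 1189).
Since 45 ≠ 1, base 7 is a Fermat witness: 1189 is composite.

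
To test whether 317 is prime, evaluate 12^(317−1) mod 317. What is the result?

1

12^1 ≡ 12 (mod 317)
12^2 ≡ 12^2 = 144 ≡ 144 (mod 317)
12^4 ≡ 144^2 = 20736 ≡ 131 (mod 317)
12^8 ≡ 131^2 = 17161 ≡ 43 (mod 317)
12^16 ≡ 43^2 = 1849 ≡ 264 (mod 317)
12^32 ≡ 264^2 = 69696 ≡ 273 (mod 317)
12^64 ≡ 273^2 = 74529 ≡ 34 (mod 317)
12^128 ≡ 34^2 = 1156 ≡ 205 (mod 317)
12^256 ≡ 205^2 = 42025 ≡ 181 (mod 317)
316 = 256 + 32 + 16 + 8 + 4 in binary powers of 2.
So 12^316 ≡ 181 · 273 · 264 · 43 · 131 ≡ 1 (mod 317).
Since the result is 1, base 12 gives no evidence that 317 is composite.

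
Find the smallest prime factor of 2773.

47

2773 is odd.
Digit sum 19, not divisible by 3.
Ends in 3: not divisible by 5.
7: 2773 = 7·396 + 1
11: 2773 = 11·252 + 1
13: 2773 = 13·213 + 4
17: 2773 = 17·163 + 2
19: 2773 = 19·145 + 18
23: 2773 = 23·120 + 13
29: 2773 = 29·95 + 18
31: 2773 = 31·89 + 14
37: 2773 = 37·74 + 35
41: 2773 = 41·67 + 26
43: 2773 = 43·64 + 21
47: 2773 = 47·59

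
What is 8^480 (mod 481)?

1

8^1 ≡ 8 (mod 481)
8^2 ≡ 8^2 = 64 ≡ 64 (mod 481)
8^4 ≡ 64^2 = 4096 ≡ 248 (mod 481)
8^8 ≡ 248^2 = 61504 ≡ 417 (mod 481)
8^16 ≡ 417^2 = 173889 ≡ 248 (mod 481)
8^32 ≡ 248^2 = 61504 ≡ 417 (mod 481)
8^64 ≡ 417^2 = 173889 ≡ 248 (mod 481)
8^128 ≡ 248^2 = 61504 ≡ 417 (mod 481)
8^256 ≡ 417^2 = 173889 ≡ 248 (mod 481)
480 = 256 + 128 + 64 + 32 in binary powers of 2.
So 8^480 ≡ 248 · 417 · 248 · 417 ≡ 1 (mod 481).
Since the result is 1, base 8 gives no evidence that 481 is composite.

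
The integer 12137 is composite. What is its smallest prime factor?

12137 is odd.
Digit sum 14, not divisible by 3.
Ends in 7: not divisible by 5.
7: 12137 = 7·1733 + 6
11: 12137 = 11·1103 + 4
13: 12137 = 13·933 + 8
17: 12137 = 17·713 + 16
19: 12137 = 19·638 + 15
23: 12137 = 23·527 + 16
29: 12137 = 29·418 + 15
31: 12137 = 31·391 + 16
37: 12137 = 37·328 + 1
41: 12137 = 41·296 + 1
43: 12137 = 43·282 + 11
47: 12137 = 47·258 + 11
53: 12137 = 53·229

53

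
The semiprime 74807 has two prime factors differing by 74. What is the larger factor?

313

Since p = q + 74, we have 74807 = q(q + 74), so q² + 74q − 74807 = 0.
Discriminant: 74² + 4·74807 = 5476 + 299228 = 304704; √304704 = 552.
q = (−74 + 552)/2 = 239, and p = q + 74 = 313.
Check: 239 · 313 = 74807.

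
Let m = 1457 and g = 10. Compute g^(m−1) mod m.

10^1 ≡ 10 (mod 1457)
10^2 ≡ 10^2 = 100 ≡ 100 (mod 1457)
10^4 ≡ 100^2 = 10000 ≡ 1258 (mod 1457)
10^8 ≡ 1258^2 = 1582564 ≡ 262 (mod 1457)
10^16 ≡ 262^2 = 68644 ≡ 165 (mod 1457)
10^32 ≡ 165^2 = 27225 ≡ 999 (mod 1457)
10^64 ≡ 999^2 = 998001 ≡ 1413 (mod 1457)
10^128 ≡ 1413^2 = 1996569 ≡ 479 (mod 1457)
10^256 ≡ 479^2 = 229441 ≡ 692 (mod 1457)
10^512 ≡ 692^2 = 478864 ≡ 968 (mod 1457)
10^1024 ≡ 968^2 = 937024 ≡ 173 (mod 1457)
1456 = 1024 + 256 + 128 + 32 + 16 in binary powers of 2.
So 10^1456 ≡ 173 · 692 · 479 · 999 · 165 ≡ 754 (mod 1457).
Since 754 ≠ 1, base 10 is a Fermat witness: 1457 is composite.

754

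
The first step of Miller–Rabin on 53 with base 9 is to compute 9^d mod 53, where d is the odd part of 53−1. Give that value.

53 − 1 = 52 = 2^2 · 13, so d = 13.
9^1 ≡ 9 (mod 53)
9^2 ≡ 9^2 = 81 ≡ 28 (mod 53)
9^4 ≡ 28^2 = 784 ≡ 42 (mod 53)
9^8 ≡ 42^2 = 1764 ≡ 15 (mod 53)
13 = 8 + 4 + 1 in binary powers of 2.
So 9^13 ≡ 15 · 42 · 9 ≡ 52 (mod 53).
Since 9^d ≡ 52 (mod 53), base 9 does not prove 53 composite.

52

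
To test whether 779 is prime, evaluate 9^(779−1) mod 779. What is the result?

614

9^1 ≡ 9 (mod 779)
9^2 ≡ 9^2 = 81 ≡ 81 (mod 779)
9^4 ≡ 81^2 = 6561 ≡ 329 (mod 779)
9^8 ≡ 329^2 = 108241 ≡ 739 (mod 779)
9^16 ≡ 739^2 = 546121 ≡ 42 (mod 779)
9^32 ≡ 42^2 = 1764 ≡ 206 (mod 779)
9^64 ≡ 206^2 = 42436 ≡ 370 (mod 779)
9^128 ≡ 370^2 = 136900 ≡ 575 (mod 779)
9^256 ≡ 575^2 = 330625 ≡ 329 (mod 779)
9^512 ≡ 329^2 = 108241 ≡ 739 (mod 779)
778 = 512 + 256 + 8 + 2 in binary powers of 2.
So 9^778 ≡ 739 · 329 · 739 · 81 ≡ 614 (mod 779).
Since 614 ≠ 1, base 9 is a Fermat witness: 779 is composite.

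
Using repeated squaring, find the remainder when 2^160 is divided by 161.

156

2^1 ≡ 2 (mod 161)
2^2 ≡ 2^2 = 4 ≡ 4 (mod 161)
2^4 ≡ 4^2 = 16 ≡ 16 (mod 161)
2^8 ≡ 16^2 = 256 ≡ 95 (mod 161)
2^16 ≡ 95^2 = 9025 ≡ 9 (mod 161)
2^32 ≡ 9^2 = 81 ≡ 81 (mod 161)
2^64 ≡ 81^2 = 6561 ≡ 121 (mod 161)
2^128 ≡ 121^2 = 14641 ≡ 151 (mod 161)
160 = 128 + 32 in binary powers of 2.
So 2^160 ≡ 151 · 81 ≡ 156 (mod 161).
Since 156 ≠ 1, base 2 is a Fermat witness: 161 is composite.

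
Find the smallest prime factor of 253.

11

253 is odd.
Digit sum 10, not divisible by 3.
Ends in 3: not divisible by 5.
7: 253 = 7·36 + 1
11: 253 = 11·23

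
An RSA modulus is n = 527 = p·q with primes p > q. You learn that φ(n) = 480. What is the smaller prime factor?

17

φ(n) = (p−1)(q−1) = n − (p+q) + 1, so p + q = 527 − 480 + 1 = 48.
p and q are the roots of t² − 48t + 527 = 0.
Discriminant: 48² − 4·527 = 2304 − 2108 = 196; √196 = 14.
q = (48 − 14)/2 = 17, p = (48 + 14)/2 = 31.
Check: 17 · 31 = 527.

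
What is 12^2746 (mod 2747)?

12^1 ≡ 12 (mod 2747)
12^2 ≡ 12^2 = 144 ≡ 144 (mod 2747)
12^4 ≡ 144^2 = 20736 ≡ 1507 (mod 2747)
12^8 ≡ 1507^2 = 2271049 ≡ 2027 (mod 2747)
12^16 ≡ 2027^2 = 4108729 ≡ 1964 (mod 2747)
12^32 ≡ 1964^2 = 3857296 ≡ 508 (mod 2747)
12^64 ≡ 508^2 = 258064 ≡ 2593 (mod 2747)
12^128 ≡ 2593^2 = 6723649 ≡ 1740 (mod 2747)
12^256 ≡ 1740^2 = 3027600 ≡ 406 (mod 2747)
12^512 ≡ 406^2 = 164836 ≡ 16 (mod 2747)
12^1024 ≡ 16^2 = 256 ≡ 256 (mod 2747)
12^2048 ≡ 256^2 = 65536 ≡ 2355 (mod 2747)
2746 = 2048 + 512 + 128 + 32 + 16 + 8 + 2 in binary powers of 2.
So 12^2746 ≡ 2355 · 16 · 1740 · 508 · 1964 · 2027 · 144 ≡ 2137 (mod 2747).
Since 2137 ≠ 1, base 12 is a Fermat witness: 2747 is composite.

2137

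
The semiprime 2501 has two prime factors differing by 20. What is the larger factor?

Since p = q + 20, we have 2501 = q(q + 20), so q² + 20q − 2501 = 0.
Discriminant: 20² + 4·2501 = 400 + 10004 = 10404; √10404 = 102.
q = (−20 + 102)/2 = 41, and p = q + 20 = 61.
Check: 41 · 61 = 2501.

61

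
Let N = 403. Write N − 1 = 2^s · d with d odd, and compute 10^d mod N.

403 − 1 = 402 = 2^1 · 201, so d = 201.
10^1 ≡ 10 (mod 403)
10^2 ≡ 10^2 = 100 ≡ 100 (mod 403)
10^4 ≡ 100^2 = 10000 ≡ 328 (mod 403)
10^8 ≡ 328^2 = 107584 ≡ 386 (mod 403)
10^16 ≡ 386^2 = 148996 ≡ 289 (mod 403)
10^32 ≡ 289^2 = 83521 ≡ 100 (mod 403)
10^64 ≡ 100^2 = 10000 ≡ 328 (mod 403)
10^128 ≡ 328^2 = 107584 ≡ 386 (mod 403)
201 = 128 + 64 + 8 + 1 in binary powers of 2.
So 10^201 ≡ 386 · 328 · 386 · 10 ≡ 64 (mod 403).
Squaring chain: 64; never reaches −1, so base 10 is a Miller–Rabin witness that 403 is composite.

64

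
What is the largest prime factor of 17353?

17353 = 7 · 2479
2479 = 37 · 67
67 is prime.
So 17353 = 7 · 37 · 67; the largest prime factor is 67.

67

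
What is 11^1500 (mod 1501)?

11^1 ≡ 11 (mod 1501)
11^2 ≡ 11^2 = 121 ≡ 121 (mod 1501)
11^4 ≡ 121^2 = 14641 ≡ 1132 (mod 1501)
11^8 ≡ 1132^2 = 1281424 ≡ 1071 (mod 1501)
11^16 ≡ 1071^2 = 1147041 ≡ 277 (mod 1501)
11^32 ≡ 277^2 = 76729 ≡ 178 (mod 1501)
11^64 ≡ 178^2 = 31684 ≡ 163 (mod 1501)
11^128 ≡ 163^2 = 26569 ≡ 1052 (mod 1501)
11^256 ≡ 1052^2 = 1106704 ≡ 467 (mod 1501)
11^512 ≡ 467^2 = 218089 ≡ 444 (mod 1501)
11^1024 ≡ 444^2 = 197136 ≡ 505 (mod 1501)
1500 = 1024 + 256 + 128 + 64 + 16 + 8 + 4 in binary powers of 2.
So 11^1500 ≡ 505 · 467 · 1052 · 163 · 277 · 1071 · 1132 ≡ 495 (mod 1501).
Since 495 ≠ 1, base 11 is a Fermat witness: 1501 is composite.

495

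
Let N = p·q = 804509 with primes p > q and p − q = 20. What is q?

Since p = q + 20, we have 804509 = q(q + 20), so q² + 20q − 804509 = 0.
Discriminant: 20² + 4·804509 = 400 + 3218036 = 3218436; √3218436 = 1794.
q = (−20 + 1794)/2 = 887, and p = q + 20 = 907.
Check: 887 · 907 = 804509.

887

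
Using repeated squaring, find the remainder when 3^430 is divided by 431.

3^1 ≡ 3 (mod 431)
3^2 ≡ 3^2 = 9 ≡ 9 (mod 431)
3^4 ≡ 9^2 = 81 ≡ 81 (mod 431)
3^8 ≡ 81^2 = 6561 ≡ 96 (mod 431)
3^16 ≡ 96^2 = 9216 ≡ 165 (mod 431)
3^32 ≡ 165^2 = 27225 ≡ 72 (mod 431)
3^64 ≡ 72^2 = 5184 ≡ 12 (mod 431)
3^128 ≡ 12^2 = 144 ≡ 144 (mod 431)
3^256 ≡ 144^2 = 20736 ≡ 48 (mod 431)
430 = 256 + 128 + 32 + 8 + 4 + 2 in binary powers of 2.
So 3^430 ≡ 48 · 144 · 72 · 96 · 81 · 9 ≡ 1 (mod 431).
Since the result is 1, base 3 gives no evidence that 431 is composite.

1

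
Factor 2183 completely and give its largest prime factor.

2183 = 37 · 59
59 is prime.
So 2183 = 37 · 59; the largest prime factor is 59.

59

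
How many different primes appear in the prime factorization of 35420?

35420 = 2^2 · 8855
8855 = 5 · 1771
1771 = 7 · 253
253 = 11 · 23
35420 = 2^2 · 5 · 7 · 11 · 23, which has 5 distinct prime factors.

5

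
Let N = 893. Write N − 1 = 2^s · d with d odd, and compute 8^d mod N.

521

893 − 1 = 892 = 2^2 · 223, so d = 223.
8^1 ≡ 8 (mod 893)
8^2 ≡ 8^2 = 64 ≡ 64 (mod 893)
8^4 ≡ 64^2 = 4096 ≡ 524 (mod 893)
8^8 ≡ 524^2 = 274576 ≡ 425 (mod 893)
8^16 ≡ 425^2 = 180625 ≡ 239 (mod 893)
8^32 ≡ 239^2 = 57121 ≡ 862 (mod 893)
8^64 ≡ 862^2 = 743044 ≡ 68 (mod 893)
8^128 ≡ 68^2 = 4624 ≡ 159 (mod 893)
223 = 128 + 64 + 16 + 8 + 4 + 2 + 1 in binary powers of 2.
So 8^223 ≡ 159 · 68 · 239 · 425 · 524 · 64 · 8 ≡ 521 (mod 893).
Squaring chain: 521 → 862; never reaches −1, so base 8 is a Miller–Rabin witness that 893 is composite.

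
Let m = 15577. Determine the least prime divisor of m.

15577 is odd.
Digit sum 25, not divisible by 3.
Ends in 7: not divisible by 5.
7: 15577 = 7·2225 + 2
11: 15577 = 11·1416 + 1
13: 15577 = 13·1198 + 3
17: 15577 = 17·916 + 5
19: 15577 = 19·819 + 16
23: 15577 = 23·677 + 6
29: 15577 = 29·537 + 4
31: 15577 = 31·502 + 15
37: 15577 = 37·421

37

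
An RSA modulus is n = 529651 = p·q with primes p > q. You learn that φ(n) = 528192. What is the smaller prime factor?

673

φ(n) = (p−1)(q−1) = n − (p+q) + 1, so p + q = 529651 − 528192 + 1 = 1460.
p and q are the roots of t² − 1460t + 529651 = 0.
Discriminant: 1460² − 4·529651 = 2131600 − 2118604 = 12996; √12996 = 114.
q = (1460 − 114)/2 = 673, p = (1460 + 114)/2 = 787.
Check: 673 · 787 = 529651.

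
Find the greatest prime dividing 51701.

97

51701 = 13 · 3977
3977 = 41 · 97
97 is prime.
So 51701 = 13 · 41 · 97; the largest prime factor is 97.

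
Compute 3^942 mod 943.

278

3^1 ≡ 3 (mod 943)
3^2 ≡ 3^2 = 9 ≡ 9 (mod 943)
3^4 ≡ 9^2 = 81 ≡ 81 (mod 943)
3^8 ≡ 81^2 = 6561 ≡ 903 (mod 943)
3^16 ≡ 903^2 = 815409 ≡ 657 (mod 943)
3^32 ≡ 657^2 = 431649 ≡ 698 (mod 943)
3^64 ≡ 698^2 = 487204 ≡ 616 (mod 943)
3^128 ≡ 616^2 = 379456 ≡ 370 (mod 943)
3^256 ≡ 370^2 = 136900 ≡ 165 (mod 943)
3^512 ≡ 165^2 = 27225 ≡ 821 (mod 943)
942 = 512 + 256 + 128 + 32 + 8 + 4 + 2 in binary powers of 2.
So 3^942 ≡ 821 · 165 · 370 · 698 · 903 · 81 · 9 ≡ 278 (mod 943).
Since 278 ≠ 1, base 3 is a Fermat witness: 943 is composite.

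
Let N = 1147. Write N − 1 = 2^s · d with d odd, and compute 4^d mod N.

1147 − 1 = 1146 = 2^1 · 573, so d = 573.
4^1 ≡ 4 (mod 1147)
4^2 ≡ 4^2 = 16 ≡ 16 (mod 1147)
4^4 ≡ 16^2 = 256 ≡ 256 (mod 1147)
4^8 ≡ 256^2 = 65536 ≡ 157 (mod 1147)
4^16 ≡ 157^2 = 24649 ≡ 562 (mod 1147)
4^32 ≡ 562^2 = 315844 ≡ 419 (mod 1147)
4^64 ≡ 419^2 = 175561 ≡ 70 (mod 1147)
4^128 ≡ 70^2 = 4900 ≡ 312 (mod 1147)
4^256 ≡ 312^2 = 97344 ≡ 996 (mod 1147)
4^512 ≡ 996^2 = 992016 ≡ 1008 (mod 1147)
573 = 512 + 32 + 16 + 8 + 4 + 1 in binary powers of 2.
So 4^573 ≡ 1008 · 419 · 562 · 157 · 256 · 4 ≡ 529 (mod 1147).
Squaring chain: 529; never reaches −1, so base 4 is a Miller–Rabin witness that 1147 is composite.

529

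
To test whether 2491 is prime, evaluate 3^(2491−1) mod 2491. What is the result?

1011

3^1 ≡ 3 (mod 2491)
3^2 ≡ 3^2 = 9 ≡ 9 (mod 2491)
3^4 ≡ 9^2 = 81 ≡ 81 (mod 2491)
3^8 ≡ 81^2 = 6561 ≡ 1579 (mod 2491)
3^16 ≡ 1579^2 = 2493241 ≡ 2241 (mod 2491)
3^32 ≡ 2241^2 = 5022081 ≡ 225 (mod 2491)
3^64 ≡ 225^2 = 50625 ≡ 805 (mod 2491)
3^128 ≡ 805^2 = 648025 ≡ 365 (mod 2491)
3^256 ≡ 365^2 = 133225 ≡ 1202 (mod 2491)
3^512 ≡ 1202^2 = 1444804 ≡ 24 (mod 2491)
3^1024 ≡ 24^2 = 576 ≡ 576 (mod 2491)
3^2048 ≡ 576^2 = 331776 ≡ 473 (mod 2491)
2490 = 2048 + 256 + 128 + 32 + 16 + 8 + 2 in binary powers of 2.
So 3^2490 ≡ 473 · 1202 · 365 · 225 · 2241 · 1579 · 9 ≡ 1011 (mod 2491).
Since 1011 ≠ 1, base 3 is a Fermat witness: 2491 is composite.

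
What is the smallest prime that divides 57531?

57531 is odd.
Digit sum 21, divisible by 3.

3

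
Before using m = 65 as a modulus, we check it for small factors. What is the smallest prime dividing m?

65 is odd.
Digit sum 11, not divisible by 3.
Ends in 5: divisible by 5.

5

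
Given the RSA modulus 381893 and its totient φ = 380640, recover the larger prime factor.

733

φ(n) = (p−1)(q−1) = n − (p+q) + 1, so p + q = 381893 − 380640 + 1 = 1254.
p and q are the roots of t² − 1254t + 381893 = 0.
Discriminant: 1254² − 4·381893 = 1572516 − 1527572 = 44944; √44944 = 212.
q = (1254 − 212)/2 = 521, p = (1254 + 212)/2 = 733.
Check: 521 · 733 = 381893.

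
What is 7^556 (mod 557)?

7^1 ≡ 7 (mod 557)
7^2 ≡ 7^2 = 49 ≡ 49 (mod 557)
7^4 ≡ 49^2 = 2401 ≡ 173 (mod 557)
7^8 ≡ 173^2 = 29929 ≡ 408 (mod 557)
7^16 ≡ 408^2 = 166464 ≡ 478 (mod 557)
7^32 ≡ 478^2 = 228484 ≡ 114 (mod 557)
7^64 ≡ 114^2 = 12996 ≡ 185 (mod 557)
7^128 ≡ 185^2 = 34225 ≡ 248 (mod 557)
7^256 ≡ 248^2 = 61504 ≡ 234 (mod 557)
7^512 ≡ 234^2 = 54756 ≡ 170 (mod 557)
556 = 512 + 32 + 8 + 4 in binary powers of 2.
So 7^556 ≡ 170 · 114 · 408 · 173 ≡ 1 (mod 557).
Since the result is 1, base 7 gives no evidence that 557 is composite.

1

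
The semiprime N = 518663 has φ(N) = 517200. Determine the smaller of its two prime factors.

φ(n) = (p−1)(q−1) = n − (p+q) + 1, so p + q = 518663 − 517200 + 1 = 1464.
p and q are the roots of t² − 1464t + 518663 = 0.
Discriminant: 1464² − 4·518663 = 2143296 − 2074652 = 68644; √68644 = 262.
q = (1464 − 262)/2 = 601, p = (1464 + 262)/2 = 863.
Check: 601 · 863 = 518663.

601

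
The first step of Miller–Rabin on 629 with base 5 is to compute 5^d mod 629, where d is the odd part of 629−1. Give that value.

309

629 − 1 = 628 = 2^2 · 157, so d = 157.
5^1 ≡ 5 (mod 629)
5^2 ≡ 5^2 = 25 ≡ 25 (mod 629)
5^4 ≡ 25^2 = 625 ≡ 625 (mod 629)
5^8 ≡ 625^2 = 390625 ≡ 16 (mod 629)
5^16 ≡ 16^2 = 256 ≡ 256 (mod 629)
5^32 ≡ 256^2 = 65536 ≡ 120 (mod 629)
5^64 ≡ 120^2 = 14400 ≡ 562 (mod 629)
5^128 ≡ 562^2 = 315844 ≡ 86 (mod 629)
157 = 128 + 16 + 8 + 4 + 1 in binary powers of 2.
So 5^157 ≡ 86 · 256 · 16 · 625 · 5 ≡ 309 (mod 629).
Squaring chain: 309 → 502; never reaches −1, so base 5 is a Miller–Rabin witness that 629 is composite.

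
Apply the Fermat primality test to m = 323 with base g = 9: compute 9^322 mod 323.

251

9^1 ≡ 9 (mod 323)
9^2 ≡ 9^2 = 81 ≡ 81 (mod 323)
9^4 ≡ 81^2 = 6561 ≡ 101 (mod 323)
9^8 ≡ 101^2 = 10201 ≡ 188 (mod 323)
9^16 ≡ 188^2 = 35344 ≡ 137 (mod 323)
9^32 ≡ 137^2 = 18769 ≡ 35 (mod 323)
9^64 ≡ 35^2 = 1225 ≡ 256 (mod 323)
9^128 ≡ 256^2 = 65536 ≡ 290 (mod 323)
9^256 ≡ 290^2 = 84100 ≡ 120 (mod 323)
322 = 256 + 64 + 2 in binary powers of 2.
So 9^322 ≡ 120 · 256 · 81 ≡ 251 (mod 323).
Since 251 ≠ 1, base 9 is a Fermat witness: 323 is composite.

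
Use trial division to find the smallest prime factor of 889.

889 is odd.
Digit sum 25, not divisible by 3.
Ends in 9: not divisible by 5.
7: 889 = 7·127

7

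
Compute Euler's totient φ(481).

Factor: 481 = 13 · 37.
φ(481) = (13−1) · (37−1) = 12 · 36 = 432.

432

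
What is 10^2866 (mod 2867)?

1696

10^1 ≡ 10 (mod 2867)
10^2 ≡ 10^2 = 100 ≡ 100 (mod 2867)
10^4 ≡ 100^2 = 10000 ≡ 1399 (mod 2867)
10^8 ≡ 1399^2 = 1957201 ≡ 1907 (mod 2867)
10^16 ≡ 1907^2 = 3636649 ≡ 1293 (mod 2867)
10^32 ≡ 1293^2 = 1671849 ≡ 388 (mod 2867)
10^64 ≡ 388^2 = 150544 ≡ 1460 (mod 2867)
10^128 ≡ 1460^2 = 2131600 ≡ 1419 (mod 2867)
10^256 ≡ 1419^2 = 2013561 ≡ 927 (mod 2867)
10^512 ≡ 927^2 = 859329 ≡ 2096 (mod 2867)
10^1024 ≡ 2096^2 = 4393216 ≡ 972 (mod 2867)
10^2048 ≡ 972^2 = 944784 ≡ 1541 (mod 2867)
2866 = 2048 + 512 + 256 + 32 + 16 + 2 in binary powers of 2.
So 10^2866 ≡ 1541 · 2096 · 927 · 388 · 1293 · 100 ≡ 1696 (mod 2867).
Since 1696 ≠ 1, base 10 is a Fermat witness: 2867 is composite.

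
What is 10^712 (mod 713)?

10^1 ≡ 10 (mod 713)
10^2 ≡ 10^2 = 100 ≡ 100 (mod 713)
10^4 ≡ 100^2 = 10000 ≡ 18 (mod 713)
10^8 ≡ 18^2 = 324 ≡ 324 (mod 713)
10^16 ≡ 324^2 = 104976 ≡ 165 (mod 713)
10^32 ≡ 165^2 = 27225 ≡ 131 (mod 713)
10^64 ≡ 131^2 = 17161 ≡ 49 (mod 713)
10^128 ≡ 49^2 = 2401 ≡ 262 (mod 713)
10^256 ≡ 262^2 = 68644 ≡ 196 (mod 713)
10^512 ≡ 196^2 = 38416 ≡ 627 (mod 713)
712 = 512 + 128 + 64 + 8 in binary powers of 2.
So 10^712 ≡ 627 · 262 · 49 · 324 ≡ 485 (mod 713).
Since 485 ≠ 1, base 10 is a Fermat witness: 713 is composite.

485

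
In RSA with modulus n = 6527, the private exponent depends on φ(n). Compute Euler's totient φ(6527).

Factor: 6527 = 61 · 107.
φ(6527) = (61−1) · (107−1) = 60 · 106 = 6360.

6360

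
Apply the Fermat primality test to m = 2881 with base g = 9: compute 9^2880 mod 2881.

1632

9^1 ≡ 9 (mod 2881)
9^2 ≡ 9^2 = 81 ≡ 81 (mod 2881)
9^4 ≡ 81^2 = 6561 ≡ 799 (mod 2881)
9^8 ≡ 799^2 = 638401 ≡ 1700 (mod 2881)
9^16 ≡ 1700^2 = 2890000 ≡ 357 (mod 2881)
9^32 ≡ 357^2 = 127449 ≡ 685 (mod 2881)
9^64 ≡ 685^2 = 469225 ≡ 2503 (mod 2881)
9^128 ≡ 2503^2 = 6265009 ≡ 1715 (mod 2881)
9^256 ≡ 1715^2 = 2941225 ≡ 2605 (mod 2881)
9^512 ≡ 2605^2 = 6786025 ≡ 1270 (mod 2881)
9^1024 ≡ 1270^2 = 1612900 ≡ 2421 (mod 2881)
9^2048 ≡ 2421^2 = 5861241 ≡ 1287 (mod 2881)
2880 = 2048 + 512 + 256 + 64 in binary powers of 2.
So 9^2880 ≡ 1287 · 1270 · 2605 · 2503 ≡ 1632 (mod 2881).
Since 1632 ≠ 1, base 9 is a Fermat witness: 2881 is composite.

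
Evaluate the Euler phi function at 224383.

Factor: 224383 = 17 · 67 · 197.
φ(224383) = (17−1) · (67−1) · (197−1) = 16 · 66 · 196 = 206976.

206976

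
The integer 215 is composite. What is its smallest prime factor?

5

215 is odd.
Digit sum 8, not divisible by 3.
Ends in 5: divisible by 5.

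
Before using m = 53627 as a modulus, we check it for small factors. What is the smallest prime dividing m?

7

53627 is odd.
Digit sum 23, not divisible by 3.
Ends in 7: not divisible by 5.
7: 53627 = 7·7661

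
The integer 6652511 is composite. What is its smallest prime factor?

79

6652511 is odd.
Digit sum 26, not divisible by 3.
Ends in 1: not divisible by 5.
7: 6652511 = 7·950358 + 5
11: 6652511 = 11·604773 + 8
13: 6652511 = 13·511731 + 8
17: 6652511 = 17·391324 + 3
19: 6652511 = 19·350132 + 3
23: 6652511 = 23·289239 + 14
29: 6652511 = 29·229396 + 27
31: 6652511 = 31·214597 + 4
37: 6652511 = 37·179797 + 22
41: 6652511 = 41·162256 + 15
43: 6652511 = 43·154709 + 24
47: 6652511 = 47·141542 + 37
53: 6652511 = 53·125519 + 4
59: 6652511 = 59·112754 + 25
61: 6652511 = 61·109057 + 34
67: 6652511 = 67·99291 + 14
71: 6652511 = 71·93697 + 24
73: 6652511 = 73·91130 + 21
79: 6652511 = 79·84209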